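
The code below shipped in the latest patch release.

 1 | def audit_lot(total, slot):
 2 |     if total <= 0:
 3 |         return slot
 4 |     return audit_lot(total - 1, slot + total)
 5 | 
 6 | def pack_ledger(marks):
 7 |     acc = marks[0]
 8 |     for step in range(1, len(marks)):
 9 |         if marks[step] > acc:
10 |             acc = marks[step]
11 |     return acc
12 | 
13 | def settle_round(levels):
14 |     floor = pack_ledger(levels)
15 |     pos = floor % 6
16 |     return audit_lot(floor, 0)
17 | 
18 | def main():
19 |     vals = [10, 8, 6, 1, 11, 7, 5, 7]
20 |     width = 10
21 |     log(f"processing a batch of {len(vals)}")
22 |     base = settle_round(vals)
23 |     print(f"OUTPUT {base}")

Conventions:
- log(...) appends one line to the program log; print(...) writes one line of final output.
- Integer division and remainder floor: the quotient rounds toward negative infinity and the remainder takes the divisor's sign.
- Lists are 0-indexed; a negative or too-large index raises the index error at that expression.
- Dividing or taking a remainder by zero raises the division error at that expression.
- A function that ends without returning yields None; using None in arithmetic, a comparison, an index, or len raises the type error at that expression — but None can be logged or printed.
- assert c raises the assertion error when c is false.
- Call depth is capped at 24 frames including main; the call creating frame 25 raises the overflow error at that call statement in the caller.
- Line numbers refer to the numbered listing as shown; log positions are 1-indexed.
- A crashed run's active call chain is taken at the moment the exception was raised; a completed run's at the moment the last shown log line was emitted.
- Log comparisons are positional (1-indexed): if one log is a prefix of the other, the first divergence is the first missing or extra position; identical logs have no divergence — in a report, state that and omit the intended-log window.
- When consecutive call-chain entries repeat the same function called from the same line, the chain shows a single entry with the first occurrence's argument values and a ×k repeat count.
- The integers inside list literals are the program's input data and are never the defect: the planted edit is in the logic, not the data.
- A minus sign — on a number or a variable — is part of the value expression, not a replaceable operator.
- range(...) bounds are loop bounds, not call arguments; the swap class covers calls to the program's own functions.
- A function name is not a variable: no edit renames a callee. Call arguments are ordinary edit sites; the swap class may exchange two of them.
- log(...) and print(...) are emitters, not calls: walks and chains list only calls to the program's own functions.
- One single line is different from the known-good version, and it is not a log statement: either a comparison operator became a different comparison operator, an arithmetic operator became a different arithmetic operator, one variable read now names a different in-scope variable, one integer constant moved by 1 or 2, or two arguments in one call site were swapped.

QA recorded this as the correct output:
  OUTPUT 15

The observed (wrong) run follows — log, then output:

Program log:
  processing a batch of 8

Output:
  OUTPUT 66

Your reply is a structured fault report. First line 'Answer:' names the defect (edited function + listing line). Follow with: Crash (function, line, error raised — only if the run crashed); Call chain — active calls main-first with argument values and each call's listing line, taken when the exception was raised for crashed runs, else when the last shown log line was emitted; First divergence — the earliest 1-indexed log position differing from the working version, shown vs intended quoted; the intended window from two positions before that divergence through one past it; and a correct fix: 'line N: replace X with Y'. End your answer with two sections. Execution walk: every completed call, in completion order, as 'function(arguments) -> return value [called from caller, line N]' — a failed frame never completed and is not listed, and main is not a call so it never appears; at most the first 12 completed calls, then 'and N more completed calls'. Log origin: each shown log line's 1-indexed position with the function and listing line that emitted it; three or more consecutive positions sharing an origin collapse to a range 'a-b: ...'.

Answer: the defect is in settle_round at line 16.
Key observation: The logs agree in full; only the final output differs.
Call chain: main.
First divergence: none; the two logs match at every position.
Execution walk:
  pack_ledger([10, 8, 6, 1, 11, 7, 5, 7]) -> 11  [called from settle_round, line 14]
  audit_lot(0, 66) -> 66  [called from audit_lot, line 4]
  audit_lot(1, 65) -> 66  [called from audit_lot, line 4]
  audit_lot(2, 63) -> 66  [called from audit_lot, line 4]
  audit_lot(3, 60) -> 66  [called from audit_lot, line 4]
  audit_lot(4, 56) -> 66  [called from audit_lot, line 4]
  audit_lot(5, 51) -> 66  [called from audit_lot, line 4]
  audit_lot(6, 45) -> 66  [called from audit_lot, line 4]
  audit_lot(7, 38) -> 66  [called from audit_lot, line 4]
  audit_lot(8, 30) -> 66  [called from audit_lot, line 4]
  audit_lot(9, 21) -> 66  [called from audit_lot, line 4]
  audit_lot(10, 11) -> 66  [called from audit_lot, line 4]
  ... and 2 more completed calls
Origin of each log line:
  1 — main, line 21
A correct fix: line 16: replace `floor` with `pos`.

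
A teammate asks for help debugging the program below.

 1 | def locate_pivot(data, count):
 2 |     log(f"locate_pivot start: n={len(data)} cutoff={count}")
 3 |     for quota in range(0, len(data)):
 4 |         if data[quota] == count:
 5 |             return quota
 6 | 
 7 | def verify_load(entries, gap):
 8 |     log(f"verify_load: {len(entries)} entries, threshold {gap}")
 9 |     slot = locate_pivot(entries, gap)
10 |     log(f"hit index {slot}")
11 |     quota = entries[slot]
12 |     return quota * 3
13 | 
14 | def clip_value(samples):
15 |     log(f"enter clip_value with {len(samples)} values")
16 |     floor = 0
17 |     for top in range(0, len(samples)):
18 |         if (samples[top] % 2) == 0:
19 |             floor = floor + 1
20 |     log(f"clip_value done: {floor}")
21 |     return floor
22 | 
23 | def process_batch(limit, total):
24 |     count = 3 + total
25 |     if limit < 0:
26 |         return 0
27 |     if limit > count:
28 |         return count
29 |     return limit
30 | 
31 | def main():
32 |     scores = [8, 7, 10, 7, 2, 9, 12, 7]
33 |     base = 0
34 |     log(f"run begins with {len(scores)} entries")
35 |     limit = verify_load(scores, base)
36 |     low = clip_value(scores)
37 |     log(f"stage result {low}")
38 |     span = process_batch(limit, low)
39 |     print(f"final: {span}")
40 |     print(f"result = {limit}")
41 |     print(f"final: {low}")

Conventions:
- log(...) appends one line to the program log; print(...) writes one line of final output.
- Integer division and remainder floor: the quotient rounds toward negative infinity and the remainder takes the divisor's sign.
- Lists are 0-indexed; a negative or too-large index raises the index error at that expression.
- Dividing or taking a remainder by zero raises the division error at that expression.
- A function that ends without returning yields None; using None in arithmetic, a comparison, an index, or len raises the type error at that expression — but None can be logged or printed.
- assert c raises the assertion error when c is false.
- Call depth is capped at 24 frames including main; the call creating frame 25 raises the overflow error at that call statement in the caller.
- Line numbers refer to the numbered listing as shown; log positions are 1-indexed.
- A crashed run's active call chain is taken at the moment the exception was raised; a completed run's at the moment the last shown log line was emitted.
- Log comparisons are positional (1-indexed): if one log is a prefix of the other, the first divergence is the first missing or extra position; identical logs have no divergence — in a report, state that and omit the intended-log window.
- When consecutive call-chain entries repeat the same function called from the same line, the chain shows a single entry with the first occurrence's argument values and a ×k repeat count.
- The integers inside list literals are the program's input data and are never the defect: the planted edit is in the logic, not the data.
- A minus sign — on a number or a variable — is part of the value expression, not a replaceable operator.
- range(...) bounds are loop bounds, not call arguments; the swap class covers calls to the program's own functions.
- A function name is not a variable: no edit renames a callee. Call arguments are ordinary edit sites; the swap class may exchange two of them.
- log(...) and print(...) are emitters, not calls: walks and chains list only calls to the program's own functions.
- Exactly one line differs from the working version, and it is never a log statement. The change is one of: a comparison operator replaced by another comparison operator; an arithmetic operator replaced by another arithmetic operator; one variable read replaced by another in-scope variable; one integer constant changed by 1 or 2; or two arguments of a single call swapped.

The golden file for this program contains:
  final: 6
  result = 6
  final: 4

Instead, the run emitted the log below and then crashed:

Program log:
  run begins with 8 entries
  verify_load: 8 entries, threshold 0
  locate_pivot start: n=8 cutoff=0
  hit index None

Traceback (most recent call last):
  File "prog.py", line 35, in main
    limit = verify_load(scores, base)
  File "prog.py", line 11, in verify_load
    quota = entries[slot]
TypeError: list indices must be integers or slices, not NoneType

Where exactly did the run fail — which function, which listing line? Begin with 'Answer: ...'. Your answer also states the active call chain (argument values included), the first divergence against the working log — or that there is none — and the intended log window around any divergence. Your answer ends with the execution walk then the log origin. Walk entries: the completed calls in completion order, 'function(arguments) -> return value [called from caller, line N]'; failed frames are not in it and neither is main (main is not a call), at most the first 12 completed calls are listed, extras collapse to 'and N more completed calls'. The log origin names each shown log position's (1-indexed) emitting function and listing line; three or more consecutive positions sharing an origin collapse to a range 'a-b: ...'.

Answer: the error was raised in verify_load, line 11.
Key fact: Position 2 is the first bad log line: 'verify_load: 8 entries, threshold 0' should read 'verify_load: 8 entries, threshold 2'.
Call chain: main -> verify_load([8, 7, 10, 7, 2, 9, 12, 7], 0) (called at line 35).
First divergence: position 2; shown 'verify_load: 8 entries, threshold 0' vs intended 'verify_load: 8 entries, threshold 2'.
Intended log window:
  1: run begins with 8 entries
  2: verify_load: 8 entries, threshold 2
  3: locate_pivot start: n=8 cutoff=2
Execution walk:
  locate_pivot([8, 7, 10, 7, 2, 9, 12, 7], 0) -> None  [called from verify_load, line 9]
Origin of each log line:
  1 — main, line 34
  2 — verify_load, line 8
  3 — locate_pivot, line 2
  4 — verify_load, line 10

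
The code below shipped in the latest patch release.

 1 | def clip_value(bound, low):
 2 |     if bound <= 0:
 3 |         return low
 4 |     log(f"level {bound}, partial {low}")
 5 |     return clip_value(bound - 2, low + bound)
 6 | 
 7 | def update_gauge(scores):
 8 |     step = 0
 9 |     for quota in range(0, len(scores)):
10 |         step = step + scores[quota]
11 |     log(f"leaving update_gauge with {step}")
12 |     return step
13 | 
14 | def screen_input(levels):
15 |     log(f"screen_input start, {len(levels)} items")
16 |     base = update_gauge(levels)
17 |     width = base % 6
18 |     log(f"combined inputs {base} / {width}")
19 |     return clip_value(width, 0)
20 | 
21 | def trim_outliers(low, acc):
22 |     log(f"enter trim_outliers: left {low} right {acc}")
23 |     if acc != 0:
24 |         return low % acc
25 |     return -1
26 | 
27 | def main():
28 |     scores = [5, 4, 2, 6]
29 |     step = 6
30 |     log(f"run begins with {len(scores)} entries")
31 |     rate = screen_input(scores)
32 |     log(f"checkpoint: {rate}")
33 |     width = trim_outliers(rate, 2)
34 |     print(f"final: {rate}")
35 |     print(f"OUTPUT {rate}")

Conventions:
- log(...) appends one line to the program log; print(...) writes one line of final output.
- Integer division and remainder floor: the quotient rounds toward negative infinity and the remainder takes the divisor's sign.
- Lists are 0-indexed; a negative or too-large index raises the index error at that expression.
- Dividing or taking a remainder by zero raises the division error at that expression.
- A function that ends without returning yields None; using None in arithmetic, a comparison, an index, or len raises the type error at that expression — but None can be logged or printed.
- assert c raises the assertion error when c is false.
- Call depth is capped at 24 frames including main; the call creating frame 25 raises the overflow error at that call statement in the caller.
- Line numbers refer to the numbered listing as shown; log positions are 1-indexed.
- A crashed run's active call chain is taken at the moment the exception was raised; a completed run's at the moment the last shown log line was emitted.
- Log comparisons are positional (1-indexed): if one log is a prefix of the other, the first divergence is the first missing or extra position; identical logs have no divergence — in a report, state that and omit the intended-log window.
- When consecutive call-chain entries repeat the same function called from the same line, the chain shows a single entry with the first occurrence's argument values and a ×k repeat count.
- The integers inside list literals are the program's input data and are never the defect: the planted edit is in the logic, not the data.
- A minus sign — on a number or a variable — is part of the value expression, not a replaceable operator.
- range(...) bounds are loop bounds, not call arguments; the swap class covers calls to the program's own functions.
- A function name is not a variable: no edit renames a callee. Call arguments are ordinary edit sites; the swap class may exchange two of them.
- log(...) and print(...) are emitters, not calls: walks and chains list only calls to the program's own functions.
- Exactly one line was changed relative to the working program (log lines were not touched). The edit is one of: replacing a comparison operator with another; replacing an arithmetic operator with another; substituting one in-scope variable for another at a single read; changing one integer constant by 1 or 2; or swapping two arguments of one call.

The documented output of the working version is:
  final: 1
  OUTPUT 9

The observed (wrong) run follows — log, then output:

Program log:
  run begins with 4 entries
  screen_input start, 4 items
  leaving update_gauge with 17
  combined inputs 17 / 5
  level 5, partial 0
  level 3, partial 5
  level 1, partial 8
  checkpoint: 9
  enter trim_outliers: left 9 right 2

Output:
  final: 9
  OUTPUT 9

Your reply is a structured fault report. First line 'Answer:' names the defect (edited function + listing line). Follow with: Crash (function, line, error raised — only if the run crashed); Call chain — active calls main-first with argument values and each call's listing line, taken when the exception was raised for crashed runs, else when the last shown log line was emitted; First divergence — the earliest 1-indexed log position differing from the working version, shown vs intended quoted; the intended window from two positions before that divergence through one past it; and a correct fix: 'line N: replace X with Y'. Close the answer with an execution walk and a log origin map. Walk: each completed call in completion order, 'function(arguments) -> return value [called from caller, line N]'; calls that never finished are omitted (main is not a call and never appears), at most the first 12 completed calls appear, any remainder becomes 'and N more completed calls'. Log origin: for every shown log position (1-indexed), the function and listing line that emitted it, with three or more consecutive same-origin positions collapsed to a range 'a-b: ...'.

Answer: the defect is in main at line 34.
Key fact: Log streams are identical — the defect surfaces only in the printed output.
Call chain: main -> trim_outliers(9, 2) (called at line 33).
First divergence: there is none — every log position agrees.
Execution walk:
  update_gauge([5, 4, 2, 6]) -> 17  [called from screen_input, line 16]
  clip_value(-1, 9) -> 9  [called from clip_value, line 5]
  clip_value(1, 8) -> 9  [called from clip_value, line 5]
  clip_value(3, 5) -> 9  [called from clip_value, line 5]
  clip_value(5, 0) -> 9  [called from screen_input, line 19]
  screen_input([5, 4, 2, 6]) -> 9  [called from main, line 31]
  trim_outliers(9, 2) -> 1  [called from main, line 33]
Origin of each log line:
  1: emitted by main (line 30)
  2: emitted by screen_input (line 15)
  3: emitted by update_gauge (line 11)
  4: emitted by screen_input (line 18)
  5-7: emitted by clip_value (line 4)
  8: emitted by main (line 32)
  9: emitted by trim_outliers (line 22)
A correct fix: line 34: replace `rate` with `width`.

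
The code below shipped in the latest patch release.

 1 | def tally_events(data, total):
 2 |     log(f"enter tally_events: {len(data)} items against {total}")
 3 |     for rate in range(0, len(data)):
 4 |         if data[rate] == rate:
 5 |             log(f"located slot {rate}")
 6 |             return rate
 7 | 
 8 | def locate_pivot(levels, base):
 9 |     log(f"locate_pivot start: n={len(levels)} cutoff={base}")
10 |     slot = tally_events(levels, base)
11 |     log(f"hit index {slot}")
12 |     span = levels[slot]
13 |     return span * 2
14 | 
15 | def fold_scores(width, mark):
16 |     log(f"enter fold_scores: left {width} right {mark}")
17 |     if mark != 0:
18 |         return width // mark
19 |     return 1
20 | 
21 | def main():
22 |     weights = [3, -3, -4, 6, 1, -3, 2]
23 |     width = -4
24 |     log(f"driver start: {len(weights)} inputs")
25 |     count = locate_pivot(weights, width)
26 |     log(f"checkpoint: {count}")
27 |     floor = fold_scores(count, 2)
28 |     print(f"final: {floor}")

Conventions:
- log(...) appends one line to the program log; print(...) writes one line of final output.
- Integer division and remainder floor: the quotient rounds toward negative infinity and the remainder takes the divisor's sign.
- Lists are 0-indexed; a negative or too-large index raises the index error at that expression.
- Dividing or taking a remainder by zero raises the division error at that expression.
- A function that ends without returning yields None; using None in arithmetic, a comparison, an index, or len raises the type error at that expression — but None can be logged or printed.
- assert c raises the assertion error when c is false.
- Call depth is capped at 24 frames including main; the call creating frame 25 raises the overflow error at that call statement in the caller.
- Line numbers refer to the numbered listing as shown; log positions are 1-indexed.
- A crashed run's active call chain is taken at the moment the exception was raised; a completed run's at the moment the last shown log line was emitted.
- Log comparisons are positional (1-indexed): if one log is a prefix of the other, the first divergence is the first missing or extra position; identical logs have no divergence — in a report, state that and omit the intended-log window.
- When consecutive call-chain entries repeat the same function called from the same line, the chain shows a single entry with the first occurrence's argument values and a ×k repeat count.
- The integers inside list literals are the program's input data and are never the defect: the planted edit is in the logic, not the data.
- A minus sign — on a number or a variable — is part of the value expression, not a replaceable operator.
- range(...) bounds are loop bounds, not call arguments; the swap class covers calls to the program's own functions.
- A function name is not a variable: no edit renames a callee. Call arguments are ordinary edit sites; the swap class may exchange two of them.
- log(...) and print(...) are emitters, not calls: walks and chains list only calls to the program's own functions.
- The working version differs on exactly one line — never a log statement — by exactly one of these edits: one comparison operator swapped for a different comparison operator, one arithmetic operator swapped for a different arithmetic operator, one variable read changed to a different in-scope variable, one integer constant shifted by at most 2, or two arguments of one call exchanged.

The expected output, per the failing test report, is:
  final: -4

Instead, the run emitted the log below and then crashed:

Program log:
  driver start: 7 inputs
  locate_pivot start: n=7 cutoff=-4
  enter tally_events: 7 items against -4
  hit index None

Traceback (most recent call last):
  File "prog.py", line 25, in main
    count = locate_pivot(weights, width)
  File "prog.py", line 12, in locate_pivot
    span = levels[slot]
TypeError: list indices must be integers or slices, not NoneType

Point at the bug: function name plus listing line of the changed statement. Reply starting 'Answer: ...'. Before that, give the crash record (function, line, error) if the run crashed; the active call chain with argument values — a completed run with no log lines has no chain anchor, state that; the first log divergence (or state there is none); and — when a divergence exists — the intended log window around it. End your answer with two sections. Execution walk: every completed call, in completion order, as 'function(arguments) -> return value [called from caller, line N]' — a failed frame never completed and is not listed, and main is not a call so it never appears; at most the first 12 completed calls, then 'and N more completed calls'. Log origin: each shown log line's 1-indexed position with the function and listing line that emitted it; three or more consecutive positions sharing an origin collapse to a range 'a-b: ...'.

Answer: the defect is in tally_events at line 4.
Key observation: The earliest visible damage is log position 4 — 'hit index None' rather than the intended 'located slot 2'.
Crash: locate_pivot, line 12, TypeError.
Call chain: main -> locate_pivot([3, -3, -4, 6, 1, -3, 2], -4) (called at line 25).
First divergence: position 4; shown 'hit index None' vs intended 'located slot 2'.
Intended log window:
  2: locate_pivot start: n=7 cutoff=-4
  3: enter tally_events: 7 items against -4
  4: located slot 2
  5: hit index 2
Execution walk:
  tally_events([3, -3, -4, 6, 1, -3, 2], -4) -> None  [called from locate_pivot, line 10]
Log origins:
  1 — main, line 24
  2 — locate_pivot, line 9
  3 — tally_events, line 2
  4 — locate_pivot, line 11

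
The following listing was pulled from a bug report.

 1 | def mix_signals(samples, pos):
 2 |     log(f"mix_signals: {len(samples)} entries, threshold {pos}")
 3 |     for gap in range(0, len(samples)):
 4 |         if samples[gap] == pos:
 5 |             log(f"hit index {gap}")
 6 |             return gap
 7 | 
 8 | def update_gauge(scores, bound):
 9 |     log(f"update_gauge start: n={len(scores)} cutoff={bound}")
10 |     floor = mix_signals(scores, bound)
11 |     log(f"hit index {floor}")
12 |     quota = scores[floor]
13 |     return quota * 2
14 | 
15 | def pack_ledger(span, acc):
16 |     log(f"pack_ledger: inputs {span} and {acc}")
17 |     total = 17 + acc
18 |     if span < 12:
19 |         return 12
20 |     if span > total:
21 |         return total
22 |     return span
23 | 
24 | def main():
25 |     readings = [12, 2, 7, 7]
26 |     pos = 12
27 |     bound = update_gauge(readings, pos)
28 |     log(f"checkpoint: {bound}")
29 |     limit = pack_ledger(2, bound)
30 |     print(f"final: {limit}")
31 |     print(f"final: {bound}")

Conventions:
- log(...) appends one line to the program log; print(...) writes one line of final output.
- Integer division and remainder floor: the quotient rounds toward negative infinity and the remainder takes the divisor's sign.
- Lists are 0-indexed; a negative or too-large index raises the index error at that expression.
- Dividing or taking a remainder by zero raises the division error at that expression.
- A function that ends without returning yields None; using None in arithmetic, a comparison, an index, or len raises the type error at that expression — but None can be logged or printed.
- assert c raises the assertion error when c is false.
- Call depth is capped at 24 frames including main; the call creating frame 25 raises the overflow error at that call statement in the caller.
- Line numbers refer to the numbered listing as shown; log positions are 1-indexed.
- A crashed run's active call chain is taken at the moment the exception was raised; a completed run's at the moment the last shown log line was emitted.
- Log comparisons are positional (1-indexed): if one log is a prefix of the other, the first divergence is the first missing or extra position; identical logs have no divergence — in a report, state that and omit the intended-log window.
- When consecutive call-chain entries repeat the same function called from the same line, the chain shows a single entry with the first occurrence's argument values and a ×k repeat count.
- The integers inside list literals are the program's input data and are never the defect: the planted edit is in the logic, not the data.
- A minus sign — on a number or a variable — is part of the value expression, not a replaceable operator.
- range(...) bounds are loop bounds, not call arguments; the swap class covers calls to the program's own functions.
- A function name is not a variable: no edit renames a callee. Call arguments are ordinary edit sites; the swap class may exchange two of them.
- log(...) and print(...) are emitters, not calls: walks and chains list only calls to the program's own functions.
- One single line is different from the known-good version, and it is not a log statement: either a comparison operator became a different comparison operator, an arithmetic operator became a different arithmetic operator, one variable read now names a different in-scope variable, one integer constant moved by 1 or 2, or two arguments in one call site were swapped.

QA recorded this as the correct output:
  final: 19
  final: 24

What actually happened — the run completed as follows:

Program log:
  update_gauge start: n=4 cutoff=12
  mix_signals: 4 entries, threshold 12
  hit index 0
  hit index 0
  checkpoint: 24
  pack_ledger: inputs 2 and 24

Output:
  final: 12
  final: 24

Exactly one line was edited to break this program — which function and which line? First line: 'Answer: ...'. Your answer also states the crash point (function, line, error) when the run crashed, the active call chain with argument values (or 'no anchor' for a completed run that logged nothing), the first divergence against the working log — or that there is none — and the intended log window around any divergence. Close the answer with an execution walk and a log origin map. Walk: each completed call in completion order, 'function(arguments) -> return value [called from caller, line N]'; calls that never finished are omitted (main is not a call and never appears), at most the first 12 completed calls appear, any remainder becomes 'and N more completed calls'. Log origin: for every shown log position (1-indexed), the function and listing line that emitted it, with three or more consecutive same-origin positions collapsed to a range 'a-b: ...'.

Answer: the defect is in main at line 29.
Key observation: Position 6 is the first bad log line: 'pack_ledger: inputs 2 and 24' should read 'pack_ledger: inputs 24 and 2'.
Call chain: main -> pack_ledger(2, 24) (called at line 29).
First divergence: position 6 — shown 'pack_ledger: inputs 2 and 24', intended 'pack_ledger: inputs 24 and 2'.
Intended log window:
  4: hit index 0
  5: checkpoint: 24
  6: pack_ledger: inputs 24 and 2
Execution walk:
  mix_signals([12, 2, 7, 7], 12) -> 0  [called from update_gauge, line 10]
  update_gauge([12, 2, 7, 7], 12) -> 24  [called from main, line 27]
  pack_ledger(2, 24) -> 12  [called from main, line 29]
Log origin:
  1: logged in update_gauge at line 9
  2: logged in mix_signals at line 2
  3: logged in mix_signals at line 5
  4: logged in update_gauge at line 11
  5: logged in main at line 28
  6: logged in pack_ledger at line 16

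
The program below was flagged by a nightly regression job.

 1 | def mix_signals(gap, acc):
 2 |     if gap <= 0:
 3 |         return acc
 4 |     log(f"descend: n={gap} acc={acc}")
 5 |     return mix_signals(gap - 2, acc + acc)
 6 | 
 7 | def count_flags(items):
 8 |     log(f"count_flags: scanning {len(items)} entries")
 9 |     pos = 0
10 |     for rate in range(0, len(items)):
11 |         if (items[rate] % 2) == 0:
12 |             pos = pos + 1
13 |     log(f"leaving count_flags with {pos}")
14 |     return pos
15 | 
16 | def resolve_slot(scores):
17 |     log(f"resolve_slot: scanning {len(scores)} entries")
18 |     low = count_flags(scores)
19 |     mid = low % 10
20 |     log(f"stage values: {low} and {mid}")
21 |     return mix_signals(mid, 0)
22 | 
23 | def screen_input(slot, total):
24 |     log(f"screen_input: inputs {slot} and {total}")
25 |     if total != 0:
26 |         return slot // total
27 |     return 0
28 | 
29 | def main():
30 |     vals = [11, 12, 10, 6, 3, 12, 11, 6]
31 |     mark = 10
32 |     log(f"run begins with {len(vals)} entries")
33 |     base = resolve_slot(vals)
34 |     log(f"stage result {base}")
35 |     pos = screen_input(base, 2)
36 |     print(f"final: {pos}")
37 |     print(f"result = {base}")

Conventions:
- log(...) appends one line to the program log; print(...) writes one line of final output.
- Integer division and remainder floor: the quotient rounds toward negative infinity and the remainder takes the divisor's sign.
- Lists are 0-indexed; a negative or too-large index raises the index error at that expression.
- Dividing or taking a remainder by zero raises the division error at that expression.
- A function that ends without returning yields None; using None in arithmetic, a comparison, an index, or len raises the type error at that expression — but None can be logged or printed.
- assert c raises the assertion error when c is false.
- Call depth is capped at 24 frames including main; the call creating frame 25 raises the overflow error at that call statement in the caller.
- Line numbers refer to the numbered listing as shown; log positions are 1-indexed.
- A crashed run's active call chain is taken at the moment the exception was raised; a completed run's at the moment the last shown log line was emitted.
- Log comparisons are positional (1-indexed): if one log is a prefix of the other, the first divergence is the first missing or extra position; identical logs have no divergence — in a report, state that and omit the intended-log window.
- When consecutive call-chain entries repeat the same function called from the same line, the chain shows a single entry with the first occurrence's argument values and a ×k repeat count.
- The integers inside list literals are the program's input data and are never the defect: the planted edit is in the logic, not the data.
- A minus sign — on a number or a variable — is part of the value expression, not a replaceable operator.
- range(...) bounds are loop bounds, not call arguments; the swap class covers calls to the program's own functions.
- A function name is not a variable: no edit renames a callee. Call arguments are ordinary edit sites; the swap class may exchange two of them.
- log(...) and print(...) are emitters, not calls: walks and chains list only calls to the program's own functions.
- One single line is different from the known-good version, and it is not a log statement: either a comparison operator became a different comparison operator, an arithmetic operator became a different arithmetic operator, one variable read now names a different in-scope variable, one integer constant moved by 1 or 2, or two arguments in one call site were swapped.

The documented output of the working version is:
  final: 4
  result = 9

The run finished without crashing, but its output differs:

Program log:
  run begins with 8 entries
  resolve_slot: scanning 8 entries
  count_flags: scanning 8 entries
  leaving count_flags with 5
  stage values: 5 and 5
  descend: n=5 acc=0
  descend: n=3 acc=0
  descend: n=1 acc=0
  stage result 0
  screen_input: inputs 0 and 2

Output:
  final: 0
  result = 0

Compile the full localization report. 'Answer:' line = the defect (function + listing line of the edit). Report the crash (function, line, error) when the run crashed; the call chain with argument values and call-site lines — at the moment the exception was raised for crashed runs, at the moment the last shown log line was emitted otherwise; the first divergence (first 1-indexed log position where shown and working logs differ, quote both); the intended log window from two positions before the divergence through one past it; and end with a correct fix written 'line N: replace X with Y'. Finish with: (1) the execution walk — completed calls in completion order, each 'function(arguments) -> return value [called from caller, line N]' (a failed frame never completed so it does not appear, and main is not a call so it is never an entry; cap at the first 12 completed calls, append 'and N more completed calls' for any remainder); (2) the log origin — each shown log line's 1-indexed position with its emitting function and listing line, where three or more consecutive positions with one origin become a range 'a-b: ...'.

Answer: the defect is in mix_signals at line 5.
Key observation: Log line 7 is where behavior first shows: 'descend: n=3 acc=0' appears instead of 'descend: n=3 acc=5'.
Call chain: main -> screen_input(0, 2) (called at line 35).
First divergence: at position 7 the run shows 'descend: n=3 acc=0' where the working version logs 'descend: n=3 acc=5'.
Intended log window:
  5: stage values: 5 and 5
  6: descend: n=5 acc=0
  7: descend: n=3 acc=5
  8: descend: n=1 acc=8
Execution walk:
  count_flags([11, 12, 10, 6, 3, 12, 11, 6]) -> 5  [called from resolve_slot, line 18]
  mix_signals(-1, 0) -> 0  [called from mix_signals, line 5]
  mix_signals(1, 0) -> 0  [called from mix_signals, line 5]
  mix_signals(3, 0) -> 0  [called from mix_signals, line 5]
  mix_signals(5, 0) -> 0  [called from resolve_slot, line 21]
  resolve_slot([11, 12, 10, 6, 3, 12, 11, 6]) -> 0  [called from main, line 33]
  screen_input(0, 2) -> 0  [called from main, line 35]
Log origins:
  1: emitted by main (line 32)
  2: emitted by resolve_slot (line 17)
  3: emitted by count_flags (line 8)
  4: emitted by count_flags (line 13)
  5: emitted by resolve_slot (line 20)
  6-8: emitted by mix_signals (line 4)
  9: emitted by main (line 34)
  10: emitted by screen_input (line 24)
A correct fix: line 5: replace `acc + acc` with `acc + gap`.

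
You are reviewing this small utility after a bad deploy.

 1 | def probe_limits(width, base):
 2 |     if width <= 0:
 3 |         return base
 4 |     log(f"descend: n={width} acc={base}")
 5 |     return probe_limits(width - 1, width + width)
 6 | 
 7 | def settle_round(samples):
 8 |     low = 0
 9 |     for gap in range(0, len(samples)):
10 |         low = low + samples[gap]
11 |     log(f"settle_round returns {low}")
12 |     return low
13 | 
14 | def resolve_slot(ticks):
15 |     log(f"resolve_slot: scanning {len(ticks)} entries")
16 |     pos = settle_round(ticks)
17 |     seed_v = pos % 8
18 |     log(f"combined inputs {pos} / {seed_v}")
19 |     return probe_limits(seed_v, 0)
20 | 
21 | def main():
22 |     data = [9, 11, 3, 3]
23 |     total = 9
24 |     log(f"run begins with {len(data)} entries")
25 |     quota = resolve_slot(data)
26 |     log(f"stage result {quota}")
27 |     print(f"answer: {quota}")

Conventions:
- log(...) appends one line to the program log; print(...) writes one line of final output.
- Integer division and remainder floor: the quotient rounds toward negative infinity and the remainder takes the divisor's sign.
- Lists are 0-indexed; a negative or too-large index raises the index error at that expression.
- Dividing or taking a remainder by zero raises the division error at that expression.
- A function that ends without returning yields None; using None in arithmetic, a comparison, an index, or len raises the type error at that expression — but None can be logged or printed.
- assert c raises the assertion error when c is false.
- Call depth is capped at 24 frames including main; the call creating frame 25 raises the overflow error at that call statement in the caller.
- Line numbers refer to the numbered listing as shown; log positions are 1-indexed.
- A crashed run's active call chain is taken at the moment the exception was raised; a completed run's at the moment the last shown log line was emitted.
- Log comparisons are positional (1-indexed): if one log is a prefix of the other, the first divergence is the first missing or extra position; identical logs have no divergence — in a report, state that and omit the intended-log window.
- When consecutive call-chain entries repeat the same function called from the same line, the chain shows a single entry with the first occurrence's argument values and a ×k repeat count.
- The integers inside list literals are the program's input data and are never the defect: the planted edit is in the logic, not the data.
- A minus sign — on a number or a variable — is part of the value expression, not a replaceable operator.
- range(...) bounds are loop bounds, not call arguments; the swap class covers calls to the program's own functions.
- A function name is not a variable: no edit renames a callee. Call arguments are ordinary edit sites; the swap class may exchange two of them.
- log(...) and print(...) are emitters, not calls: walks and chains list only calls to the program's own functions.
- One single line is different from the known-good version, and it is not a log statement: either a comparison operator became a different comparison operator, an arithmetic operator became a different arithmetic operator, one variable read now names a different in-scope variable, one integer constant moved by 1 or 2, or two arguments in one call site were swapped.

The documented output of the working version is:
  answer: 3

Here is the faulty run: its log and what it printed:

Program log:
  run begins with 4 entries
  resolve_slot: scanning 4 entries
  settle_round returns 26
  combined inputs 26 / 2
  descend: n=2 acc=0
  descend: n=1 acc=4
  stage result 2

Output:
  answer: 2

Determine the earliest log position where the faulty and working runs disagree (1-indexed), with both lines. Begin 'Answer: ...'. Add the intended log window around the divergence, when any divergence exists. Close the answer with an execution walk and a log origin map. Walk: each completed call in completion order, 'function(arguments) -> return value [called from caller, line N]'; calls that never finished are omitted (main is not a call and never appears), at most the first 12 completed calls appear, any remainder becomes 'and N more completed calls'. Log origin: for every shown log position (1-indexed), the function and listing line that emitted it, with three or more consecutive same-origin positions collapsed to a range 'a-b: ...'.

Answer: position 6 — shown 'descend: n=1 acc=4', intended 'descend: n=1 acc=2'.
Intended log window:
  4: combined inputs 26 / 2
  5: descend: n=2 acc=0
  6: descend: n=1 acc=2
  7: stage result 3
Execution walk:
  settle_round([9, 11, 3, 3]) -> 26  [called from resolve_slot, line 16]
  probe_limits(0, 2) -> 2  [called from probe_limits, line 5]
  probe_limits(1, 4) -> 2  [called from probe_limits, line 5]
  probe_limits(2, 0) -> 2  [called from resolve_slot, line 19]
  resolve_slot([9, 11, 3, 3]) -> 2  [called from main, line 25]
Log line origins:
  1: emitted by main (line 24)
  2: emitted by resolve_slot (line 15)
  3: emitted by settle_round (line 11)
  4: emitted by resolve_slot (line 18)
  5: emitted by probe_limits (line 4)
  6: emitted by probe_limits (line 4)
  7: emitted by main (line 26)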